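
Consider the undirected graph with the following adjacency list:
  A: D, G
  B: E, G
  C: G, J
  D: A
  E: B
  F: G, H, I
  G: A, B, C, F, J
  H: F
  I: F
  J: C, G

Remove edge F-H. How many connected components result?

2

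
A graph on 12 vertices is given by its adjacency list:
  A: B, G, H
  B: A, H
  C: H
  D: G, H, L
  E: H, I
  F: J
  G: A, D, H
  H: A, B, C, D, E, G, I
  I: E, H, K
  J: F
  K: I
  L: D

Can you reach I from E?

From E we can reach A, B, C, D, E, G, H, I, K, L, which includes I.

Yes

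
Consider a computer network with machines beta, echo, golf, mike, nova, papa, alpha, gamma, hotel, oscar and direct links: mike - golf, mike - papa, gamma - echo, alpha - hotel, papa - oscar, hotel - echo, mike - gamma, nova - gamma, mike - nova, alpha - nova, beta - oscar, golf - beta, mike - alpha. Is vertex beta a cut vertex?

No

Deleting beta leaves 1 component (was 1) (its neighbors golf, oscar remain connected to each other), so beta is not a cut vertex.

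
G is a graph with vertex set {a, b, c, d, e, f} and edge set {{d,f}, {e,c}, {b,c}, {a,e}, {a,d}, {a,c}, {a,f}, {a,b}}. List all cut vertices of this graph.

Removing a increases the component count from 1 to 2, so a is a cut vertex.
By contrast removing b leaves 1 component; it is not a cut vertex. No other vertex is a cut vertex either.

a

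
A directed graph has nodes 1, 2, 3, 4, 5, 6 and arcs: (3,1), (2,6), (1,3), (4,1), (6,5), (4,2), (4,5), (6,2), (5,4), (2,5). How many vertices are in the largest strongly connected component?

{2, 4, 5, 6} are all mutually reachable — one SCC of size 4.
{1, 3} are all mutually reachable — one SCC of size 2.
The largest has 4 vertices.

4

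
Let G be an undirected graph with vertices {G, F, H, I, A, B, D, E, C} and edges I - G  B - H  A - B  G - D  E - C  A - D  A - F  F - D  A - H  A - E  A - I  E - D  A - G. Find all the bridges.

The edges on the cycle A-I-G-A are not bridges since each lies on that cycle.
But removing E - C disconnects E from C — this is a bridge.

C-E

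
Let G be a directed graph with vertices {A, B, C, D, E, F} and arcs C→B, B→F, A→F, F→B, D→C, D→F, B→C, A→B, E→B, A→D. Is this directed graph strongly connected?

No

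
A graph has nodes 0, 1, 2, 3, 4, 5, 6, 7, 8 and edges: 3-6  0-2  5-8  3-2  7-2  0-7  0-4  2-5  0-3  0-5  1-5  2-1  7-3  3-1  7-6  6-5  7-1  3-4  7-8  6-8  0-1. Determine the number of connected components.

1

Starting from 0 we can reach 0, 1, 2, 3, 4, 5, 6, 7, 8. That is one component of size 9.
Total: 1 component.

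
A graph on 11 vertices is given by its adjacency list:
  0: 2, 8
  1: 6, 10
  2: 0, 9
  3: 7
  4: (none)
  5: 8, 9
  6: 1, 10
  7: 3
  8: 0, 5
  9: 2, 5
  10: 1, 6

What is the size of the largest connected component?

5

4 is isolated — a component by itself.
Starting from 3 we can reach 3, 7. That is one component of size 2.
Starting from 1 we can reach 1, 6, 10. That is one component of size 3.
Starting from 0 we can reach 0, 2, 5, 8, 9. That is one component of size 5.
The largest has 5 vertices.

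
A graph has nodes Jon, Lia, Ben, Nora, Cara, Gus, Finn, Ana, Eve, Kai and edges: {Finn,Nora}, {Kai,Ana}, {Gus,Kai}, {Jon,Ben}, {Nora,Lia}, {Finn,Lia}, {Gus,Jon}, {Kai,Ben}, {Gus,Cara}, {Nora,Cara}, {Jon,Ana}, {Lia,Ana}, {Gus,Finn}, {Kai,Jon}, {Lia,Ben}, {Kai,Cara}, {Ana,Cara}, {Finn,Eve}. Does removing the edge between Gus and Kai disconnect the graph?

No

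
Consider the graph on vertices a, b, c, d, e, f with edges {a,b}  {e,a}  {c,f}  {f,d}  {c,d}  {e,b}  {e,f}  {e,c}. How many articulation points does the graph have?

Removing e increases the component count from 1 to 2, so e is a cut vertex.
By contrast removing c leaves 1 component; it is not a cut vertex. No other vertex is a cut vertex either.

1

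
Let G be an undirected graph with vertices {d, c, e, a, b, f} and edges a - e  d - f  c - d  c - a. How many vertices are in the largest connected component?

b is isolated — a component by itself.
Starting from a we can reach a, c, d, e, f. That is one component of size 5.
The largest has 5 vertices.

5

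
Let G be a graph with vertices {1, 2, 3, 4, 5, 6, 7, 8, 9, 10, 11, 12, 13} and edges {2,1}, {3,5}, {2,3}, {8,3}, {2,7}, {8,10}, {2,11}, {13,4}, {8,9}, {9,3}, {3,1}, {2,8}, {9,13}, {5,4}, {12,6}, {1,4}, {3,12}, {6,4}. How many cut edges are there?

The edges on the cycle 2-8-9-13-4-6-12-3-2 are not bridges since each lies on that cycle.
But removing 10–8 disconnects 10 from 8; removing 2–7 disconnects 2 from 7; removing 11–2 disconnects 11 from 2 — these are bridges.
That makes 3 bridges.

3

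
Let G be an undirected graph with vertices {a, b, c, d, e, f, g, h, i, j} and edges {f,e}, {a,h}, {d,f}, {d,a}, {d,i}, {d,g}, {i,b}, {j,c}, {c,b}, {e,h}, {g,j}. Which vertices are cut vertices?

d

Removing d increases the component count from 1 to 2, so d is a cut vertex.
By contrast removing f leaves 1 component; it is not a cut vertex. No other vertex is a cut vertex either.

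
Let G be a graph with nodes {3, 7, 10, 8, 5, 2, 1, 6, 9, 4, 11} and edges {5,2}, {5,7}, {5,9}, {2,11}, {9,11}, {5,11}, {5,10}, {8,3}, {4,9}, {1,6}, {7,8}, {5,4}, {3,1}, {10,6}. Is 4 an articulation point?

No

Deleting 4 leaves 1 component (was 1) (its neighbors 5, 9 remain connected to each other), so 4 is not a cut vertex.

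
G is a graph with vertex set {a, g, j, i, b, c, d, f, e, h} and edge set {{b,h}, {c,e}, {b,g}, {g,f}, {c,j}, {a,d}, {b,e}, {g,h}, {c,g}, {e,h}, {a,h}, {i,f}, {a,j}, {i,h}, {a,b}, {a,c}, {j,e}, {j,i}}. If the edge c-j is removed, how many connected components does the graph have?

c and j are still connected via c-a-j, so the component count stays at 1.

1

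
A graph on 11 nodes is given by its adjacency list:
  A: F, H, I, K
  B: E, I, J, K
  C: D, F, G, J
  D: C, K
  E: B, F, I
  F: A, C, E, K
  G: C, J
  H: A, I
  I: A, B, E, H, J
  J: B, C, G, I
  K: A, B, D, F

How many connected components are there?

1

Starting from A we can reach A, B, C, D, E, F, G, H, I, J, K. That is one component of size 11.
Total: 1 component.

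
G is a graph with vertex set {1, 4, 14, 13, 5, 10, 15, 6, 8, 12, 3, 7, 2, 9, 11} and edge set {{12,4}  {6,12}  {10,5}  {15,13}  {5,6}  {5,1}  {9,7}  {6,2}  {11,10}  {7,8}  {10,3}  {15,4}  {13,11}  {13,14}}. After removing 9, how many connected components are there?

With 9 gone, the remaining components are: {7, 8}; {1, 2, 3, 4, 5, 6, 10, 11, 12, 13, 14, 15}.
That is 2 components.

2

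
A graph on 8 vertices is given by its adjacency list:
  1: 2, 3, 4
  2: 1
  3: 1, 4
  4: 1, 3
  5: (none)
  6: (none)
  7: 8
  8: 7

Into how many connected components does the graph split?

4

5 is isolated — a component by itself.
6 is isolated — a component by itself.
Starting from 7 we can reach 7, 8. That is one component of size 2.
Starting from 1 we can reach 1, 2, 3, 4. That is one component of size 4.
Total: 4 components.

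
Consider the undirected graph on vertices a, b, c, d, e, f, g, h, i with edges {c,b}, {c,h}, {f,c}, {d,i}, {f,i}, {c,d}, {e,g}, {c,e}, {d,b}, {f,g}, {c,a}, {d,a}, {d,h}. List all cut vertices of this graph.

none

Removing c, for instance, still leaves 1 component. No single vertex removal increases the component count — the graph has no articulation points.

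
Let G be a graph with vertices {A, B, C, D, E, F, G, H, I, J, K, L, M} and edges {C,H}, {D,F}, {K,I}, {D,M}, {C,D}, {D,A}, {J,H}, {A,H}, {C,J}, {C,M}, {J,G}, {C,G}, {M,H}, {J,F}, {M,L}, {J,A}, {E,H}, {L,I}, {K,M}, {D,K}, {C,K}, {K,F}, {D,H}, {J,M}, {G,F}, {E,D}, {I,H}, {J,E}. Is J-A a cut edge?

No

After removing J-A, the path J-H-A still connects them, so the edge is not a bridge.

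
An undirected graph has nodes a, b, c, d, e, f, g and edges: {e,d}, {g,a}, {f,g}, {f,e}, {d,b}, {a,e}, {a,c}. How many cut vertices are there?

Removing a increases the component count from 1 to 2, so a is a cut vertex.
Removing d increases the component count from 1 to 2, so d is a cut vertex.
Removing e increases the component count from 1 to 2, so e is a cut vertex.
By contrast removing b leaves 1 component; it is not a cut vertex. No other vertex is a cut vertex either.

3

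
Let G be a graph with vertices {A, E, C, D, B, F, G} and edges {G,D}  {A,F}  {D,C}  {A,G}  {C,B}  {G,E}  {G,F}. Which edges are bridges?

The edges on the cycle A-G-F-A are not bridges since each lies on that cycle.
But removing D—C disconnects D from C; removing G—E disconnects G from E; removing G—D disconnects G from D; removing C—B disconnects C from B — these are bridges.

B-C, C-D, D-G, E-G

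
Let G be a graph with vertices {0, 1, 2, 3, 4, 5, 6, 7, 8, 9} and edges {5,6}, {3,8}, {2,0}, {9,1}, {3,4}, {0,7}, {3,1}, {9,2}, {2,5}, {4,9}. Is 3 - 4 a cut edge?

No

After removing 3 - 4, the path 3-1-9-4 still connects them, so the edge is not a bridge.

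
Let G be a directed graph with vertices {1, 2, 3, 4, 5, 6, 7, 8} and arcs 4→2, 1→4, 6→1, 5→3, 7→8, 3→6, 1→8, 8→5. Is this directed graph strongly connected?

There is no directed path from 1 to 7, so the graph is not strongly connected.

No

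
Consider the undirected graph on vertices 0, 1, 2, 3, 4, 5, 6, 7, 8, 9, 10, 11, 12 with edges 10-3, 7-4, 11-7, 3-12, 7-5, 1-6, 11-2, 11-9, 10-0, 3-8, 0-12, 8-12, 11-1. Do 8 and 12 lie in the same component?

From 8 we can reach 0, 3, 8, 10, 12, which includes 12.

Yes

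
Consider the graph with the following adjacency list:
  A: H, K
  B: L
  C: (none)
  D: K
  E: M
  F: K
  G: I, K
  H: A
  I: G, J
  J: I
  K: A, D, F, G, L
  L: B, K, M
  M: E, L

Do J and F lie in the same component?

Yes

From J we can reach A, B, D, E, F, G, H, I, J, K, L, M, which includes F.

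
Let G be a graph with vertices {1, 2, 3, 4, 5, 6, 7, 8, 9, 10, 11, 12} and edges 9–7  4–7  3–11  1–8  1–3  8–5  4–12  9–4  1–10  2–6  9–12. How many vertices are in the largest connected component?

6

Starting from 2 we can reach 2, 6. That is one component of size 2.
Starting from 4 we can reach 4, 7, 9, 12. That is one component of size 4.
Starting from 1 we can reach 1, 3, 5, 8, 10, 11. That is one component of size 6.
The largest has 6 vertices.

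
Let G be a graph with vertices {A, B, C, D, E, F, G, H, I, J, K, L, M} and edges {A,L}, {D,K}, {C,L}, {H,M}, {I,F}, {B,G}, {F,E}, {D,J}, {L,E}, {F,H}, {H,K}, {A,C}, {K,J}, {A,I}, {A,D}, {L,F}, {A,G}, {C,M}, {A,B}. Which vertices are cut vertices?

A

Removing A increases the component count from 1 to 2, so A is a cut vertex.
By contrast removing K leaves 1 component; it is not a cut vertex. No other vertex is a cut vertex either.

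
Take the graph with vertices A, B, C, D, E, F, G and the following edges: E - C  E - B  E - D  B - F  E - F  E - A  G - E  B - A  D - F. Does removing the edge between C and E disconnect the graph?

Yes

Removing C - E leaves no path between C and E: the component count goes from 1 to 2. So it is a bridge.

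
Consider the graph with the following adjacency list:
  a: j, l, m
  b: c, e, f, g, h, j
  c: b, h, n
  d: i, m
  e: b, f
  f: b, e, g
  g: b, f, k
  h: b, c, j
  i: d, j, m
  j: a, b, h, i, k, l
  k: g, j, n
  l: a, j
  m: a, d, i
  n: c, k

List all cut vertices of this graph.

j

Removing j increases the component count from 1 to 2, so j is a cut vertex.
By contrast removing g leaves 1 component; it is not a cut vertex. No other vertex is a cut vertex either.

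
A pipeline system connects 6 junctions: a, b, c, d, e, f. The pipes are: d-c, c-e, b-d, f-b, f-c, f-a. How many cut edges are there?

2

The edges on the cycle f-b-d-c-f are not bridges since each lies on that cycle.
But removing c-e disconnects c from e; removing f-a disconnects f from a — these are bridges.
That makes 2 bridges.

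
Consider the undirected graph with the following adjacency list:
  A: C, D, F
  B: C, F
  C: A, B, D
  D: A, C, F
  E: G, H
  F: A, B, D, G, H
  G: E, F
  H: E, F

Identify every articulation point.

Removing F increases the component count from 1 to 2, so F is a cut vertex.
By contrast removing B leaves 1 component; it is not a cut vertex. No other vertex is a cut vertex either.

F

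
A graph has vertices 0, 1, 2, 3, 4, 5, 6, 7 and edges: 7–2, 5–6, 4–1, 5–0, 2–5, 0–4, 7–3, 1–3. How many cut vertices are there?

1

Removing 5 increases the component count from 1 to 2, so 5 is a cut vertex.
By contrast removing 2 leaves 1 component; it is not a cut vertex. No other vertex is a cut vertex either.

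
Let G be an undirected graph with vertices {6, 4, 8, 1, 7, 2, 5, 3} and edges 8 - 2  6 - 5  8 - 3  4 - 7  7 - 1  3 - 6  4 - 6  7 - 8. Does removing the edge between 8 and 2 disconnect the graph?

Yes

Removing 8 - 2 leaves no path between 8 and 2: the component count goes from 1 to 2. So it is a bridge.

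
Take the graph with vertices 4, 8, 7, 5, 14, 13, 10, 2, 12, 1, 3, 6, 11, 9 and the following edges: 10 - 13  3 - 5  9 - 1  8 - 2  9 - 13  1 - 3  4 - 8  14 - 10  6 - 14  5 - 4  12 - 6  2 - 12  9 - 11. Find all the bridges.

11-9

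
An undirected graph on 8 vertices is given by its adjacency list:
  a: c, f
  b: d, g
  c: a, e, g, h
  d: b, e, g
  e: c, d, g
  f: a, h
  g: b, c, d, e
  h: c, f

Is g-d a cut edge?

After removing g-d, the path g-e-d still connects them, so the edge is not a bridge.

No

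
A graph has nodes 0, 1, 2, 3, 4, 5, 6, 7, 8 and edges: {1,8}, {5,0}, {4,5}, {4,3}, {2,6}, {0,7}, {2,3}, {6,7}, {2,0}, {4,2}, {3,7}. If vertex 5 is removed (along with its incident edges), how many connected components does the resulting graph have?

With 5 gone, the remaining components are: {1, 8}; {0, 2, 3, 4, 6, 7}.
That is 2 components.

2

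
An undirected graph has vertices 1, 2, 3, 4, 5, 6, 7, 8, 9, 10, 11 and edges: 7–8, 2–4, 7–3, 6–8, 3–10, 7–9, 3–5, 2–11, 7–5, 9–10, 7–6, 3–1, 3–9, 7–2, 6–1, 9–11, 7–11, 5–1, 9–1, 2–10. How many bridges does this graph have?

1

The edges on the cycle 7-3-9-11-7 are not bridges since each lies on that cycle.
But removing 2–4 disconnects 2 from 4 — this is a bridge.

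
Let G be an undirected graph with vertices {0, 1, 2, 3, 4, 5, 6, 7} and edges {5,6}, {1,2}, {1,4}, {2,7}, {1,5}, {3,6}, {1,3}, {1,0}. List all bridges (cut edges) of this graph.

The edges on the cycle 1-5-6-3-1 are not bridges since each lies on that cycle.
But removing 7-2 disconnects 7 from 2; removing 1-2 disconnects 1 from 2; removing 1-0 disconnects 1 from 0; removing 4-1 disconnects 4 from 1 — these are bridges.

0-1, 1-2, 1-4, 2-7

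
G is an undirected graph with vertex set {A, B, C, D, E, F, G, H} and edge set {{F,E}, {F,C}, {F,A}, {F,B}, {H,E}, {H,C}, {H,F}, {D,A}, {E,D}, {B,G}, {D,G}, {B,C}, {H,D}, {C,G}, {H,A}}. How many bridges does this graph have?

The edges on the cycle F-E-D-A-F are not bridges since each lies on that cycle.
Every edge lies on some cycle, so there are no bridges.

0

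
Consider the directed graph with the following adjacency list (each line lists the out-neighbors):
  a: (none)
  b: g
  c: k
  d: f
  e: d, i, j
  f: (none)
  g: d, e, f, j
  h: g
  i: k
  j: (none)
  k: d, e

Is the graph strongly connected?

No

There is no directed path from i to c, so the graph is not strongly connected.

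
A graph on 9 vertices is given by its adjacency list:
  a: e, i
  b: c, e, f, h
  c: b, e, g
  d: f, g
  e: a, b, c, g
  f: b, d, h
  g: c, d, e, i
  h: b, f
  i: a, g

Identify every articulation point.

none

Removing c, for instance, still leaves 1 component. No single vertex removal increases the component count — the graph has no articulation points.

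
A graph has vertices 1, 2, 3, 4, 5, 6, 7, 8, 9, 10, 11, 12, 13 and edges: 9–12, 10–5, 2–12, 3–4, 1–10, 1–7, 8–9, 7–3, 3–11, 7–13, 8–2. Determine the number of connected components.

6 is isolated — a component by itself.
Starting from 2 we can reach 2, 8, 9, 12. That is one component of size 4.
Starting from 1 we can reach 1, 3, 4, 5, 7, 10, 11, 13. That is one component of size 8.
Total: 3 components.

3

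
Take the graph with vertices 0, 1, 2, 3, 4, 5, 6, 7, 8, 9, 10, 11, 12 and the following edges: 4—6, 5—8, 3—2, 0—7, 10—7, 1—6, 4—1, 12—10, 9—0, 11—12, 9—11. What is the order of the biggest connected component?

6

Starting from 2 we can reach 2, 3. That is one component of size 2.
Starting from 5 we can reach 5, 8. That is one component of size 2.
Starting from 1 we can reach 1, 4, 6. That is one component of size 3.
Starting from 0 we can reach 0, 7, 9, 10, 11, 12. That is one component of size 6.
The largest has 6 vertices.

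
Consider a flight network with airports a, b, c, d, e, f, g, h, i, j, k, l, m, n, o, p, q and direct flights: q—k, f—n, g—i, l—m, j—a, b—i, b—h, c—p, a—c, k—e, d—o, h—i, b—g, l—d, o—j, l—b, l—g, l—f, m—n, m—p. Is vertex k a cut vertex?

Deleting k raises the number of components from 2 to 3, so k is a cut vertex.

Yes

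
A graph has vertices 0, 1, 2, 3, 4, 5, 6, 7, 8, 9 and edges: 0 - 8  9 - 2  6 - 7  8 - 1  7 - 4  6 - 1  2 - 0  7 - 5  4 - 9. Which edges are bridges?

5-7

The edges on the cycle 6-7-4-9-2-0-8-1-6 are not bridges since each lies on that cycle.
But removing 5 - 7 disconnects 5 from 7 — this is a bridge.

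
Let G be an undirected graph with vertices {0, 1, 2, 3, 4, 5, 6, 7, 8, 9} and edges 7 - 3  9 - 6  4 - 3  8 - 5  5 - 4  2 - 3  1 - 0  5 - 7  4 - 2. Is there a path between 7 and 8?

From 7 we can reach 2, 3, 4, 5, 7, 8, which includes 8.

Yes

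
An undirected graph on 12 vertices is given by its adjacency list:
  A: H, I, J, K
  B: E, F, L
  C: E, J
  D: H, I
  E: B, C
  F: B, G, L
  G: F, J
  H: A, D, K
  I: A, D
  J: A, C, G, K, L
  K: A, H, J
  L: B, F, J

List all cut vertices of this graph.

J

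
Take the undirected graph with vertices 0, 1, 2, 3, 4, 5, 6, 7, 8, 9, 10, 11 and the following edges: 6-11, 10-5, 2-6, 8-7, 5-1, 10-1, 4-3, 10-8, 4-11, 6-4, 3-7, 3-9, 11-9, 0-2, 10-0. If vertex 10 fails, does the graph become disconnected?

Deleting 10 raises the number of components from 1 to 2, so 10 is a cut vertex.

Yes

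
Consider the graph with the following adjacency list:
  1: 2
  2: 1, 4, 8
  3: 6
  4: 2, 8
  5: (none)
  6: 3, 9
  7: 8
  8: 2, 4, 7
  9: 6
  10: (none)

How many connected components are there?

10 is isolated — a component by itself.
5 is isolated — a component by itself.
Starting from 3 we can reach 3, 6, 9. That is one component of size 3.
Starting from 1 we can reach 1, 2, 4, 7, 8. That is one component of size 5.
Total: 4 components.

4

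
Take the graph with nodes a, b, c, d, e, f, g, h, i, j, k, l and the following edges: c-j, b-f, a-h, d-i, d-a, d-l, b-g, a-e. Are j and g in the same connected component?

The component containing j is {c, j}, and g is not in it.

No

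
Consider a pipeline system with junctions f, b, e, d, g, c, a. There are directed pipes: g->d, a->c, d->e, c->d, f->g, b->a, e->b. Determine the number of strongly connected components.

3

{a, b, c, d, e} are all mutually reachable — one SCC of size 5.
{f} is an SCC by itself.
{g} is an SCC by itself.
That gives 3 strongly connected components.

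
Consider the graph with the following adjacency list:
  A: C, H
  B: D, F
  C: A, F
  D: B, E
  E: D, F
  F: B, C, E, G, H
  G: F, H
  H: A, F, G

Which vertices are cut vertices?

F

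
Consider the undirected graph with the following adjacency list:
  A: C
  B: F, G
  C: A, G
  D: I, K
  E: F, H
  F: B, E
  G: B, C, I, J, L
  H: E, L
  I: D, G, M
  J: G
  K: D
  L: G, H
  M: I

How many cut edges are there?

7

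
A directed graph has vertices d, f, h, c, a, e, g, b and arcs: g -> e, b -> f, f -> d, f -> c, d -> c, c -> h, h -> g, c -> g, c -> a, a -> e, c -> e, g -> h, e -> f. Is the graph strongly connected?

There is no directed path from a to b, so the graph is not strongly connected.

No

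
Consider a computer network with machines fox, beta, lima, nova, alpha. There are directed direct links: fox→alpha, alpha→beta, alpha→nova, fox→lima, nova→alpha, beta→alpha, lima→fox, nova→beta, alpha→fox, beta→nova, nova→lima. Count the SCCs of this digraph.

{fox, beta, lima, nova, alpha} are all mutually reachable — one SCC of size 5.
That gives 1 strongly connected component.

1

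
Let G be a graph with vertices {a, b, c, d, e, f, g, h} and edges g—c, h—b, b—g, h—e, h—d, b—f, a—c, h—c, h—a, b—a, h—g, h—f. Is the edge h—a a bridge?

No

After removing h—a, the path h-b-a still connects them, so the edge is not a bridge.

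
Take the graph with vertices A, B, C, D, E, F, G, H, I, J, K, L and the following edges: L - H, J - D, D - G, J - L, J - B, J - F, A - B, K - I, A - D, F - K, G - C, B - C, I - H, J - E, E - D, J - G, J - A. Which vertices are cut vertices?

J

Removing J increases the component count from 1 to 2, so J is a cut vertex.
By contrast removing G leaves 1 component; it is not a cut vertex. No other vertex is a cut vertex either.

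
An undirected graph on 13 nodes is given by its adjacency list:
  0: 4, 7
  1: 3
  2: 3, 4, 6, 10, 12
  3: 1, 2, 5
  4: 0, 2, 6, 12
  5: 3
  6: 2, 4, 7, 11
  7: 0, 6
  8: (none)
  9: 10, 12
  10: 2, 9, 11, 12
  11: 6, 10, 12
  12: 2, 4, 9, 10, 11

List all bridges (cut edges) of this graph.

1-3, 2-3, 3-5

The edges on the cycle 6-4-0-7-6 are not bridges since each lies on that cycle.
But removing 2-3 disconnects 2 from 3; removing 5-3 disconnects 5 from 3; removing 1-3 disconnects 1 from 3 — these are bridges.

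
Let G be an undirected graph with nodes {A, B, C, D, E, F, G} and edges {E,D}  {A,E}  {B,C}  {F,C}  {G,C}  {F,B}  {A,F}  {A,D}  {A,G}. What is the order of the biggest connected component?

Starting from A we can reach A, B, C, D, E, F, G. That is one component of size 7.
The largest has 7 vertices.

7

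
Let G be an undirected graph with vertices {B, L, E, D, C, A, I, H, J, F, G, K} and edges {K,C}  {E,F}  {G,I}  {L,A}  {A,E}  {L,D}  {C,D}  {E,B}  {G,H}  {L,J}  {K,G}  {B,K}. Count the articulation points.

Removing E increases the component count from 1 to 2, so E is a cut vertex.
Removing G increases the component count from 1 to 3, so G is a cut vertex.
Removing K increases the component count from 1 to 2, so K is a cut vertex.
Likewise L is a cut vertex.
By contrast removing F leaves 1 component; it is not a cut vertex. No other vertex is a cut vertex either.

4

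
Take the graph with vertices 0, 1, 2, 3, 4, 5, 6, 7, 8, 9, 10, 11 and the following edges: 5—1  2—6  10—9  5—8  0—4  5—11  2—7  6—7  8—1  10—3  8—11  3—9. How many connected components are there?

4

Starting from 0 we can reach 0, 4. That is one component of size 2.
Starting from 2 we can reach 2, 6, 7. That is one component of size 3.
Starting from 3 we can reach 3, 9, 10. That is one component of size 3.
Starting from 1 we can reach 1, 5, 8, 11. That is one component of size 4.
Total: 4 components.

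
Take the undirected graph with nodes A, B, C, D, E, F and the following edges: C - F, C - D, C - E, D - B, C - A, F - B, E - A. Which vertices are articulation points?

C

Removing C increases the component count from 1 to 2, so C is a cut vertex.
By contrast removing E leaves 1 component; it is not a cut vertex. No other vertex is a cut vertex either.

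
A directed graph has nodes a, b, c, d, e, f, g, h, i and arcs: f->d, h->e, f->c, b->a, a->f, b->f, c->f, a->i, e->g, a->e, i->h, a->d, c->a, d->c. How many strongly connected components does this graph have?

6

{a, c, d, f} are all mutually reachable — one SCC of size 4.
{e} is an SCC by itself.
{h} is an SCC by itself.
{i} is an SCC by itself.
{g} is an SCC by itself.
(and 1 more singleton SCC)
That gives 6 strongly connected components.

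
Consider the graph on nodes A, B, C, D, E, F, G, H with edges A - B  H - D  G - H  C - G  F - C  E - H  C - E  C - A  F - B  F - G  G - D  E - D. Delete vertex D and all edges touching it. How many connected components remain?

With D gone, the remaining components are: {A, B, C, E, F, G, H}.
That is 1 component.

1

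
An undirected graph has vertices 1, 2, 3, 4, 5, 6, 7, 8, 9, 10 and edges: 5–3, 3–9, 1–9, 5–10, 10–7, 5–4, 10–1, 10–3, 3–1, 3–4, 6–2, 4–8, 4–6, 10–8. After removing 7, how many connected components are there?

With 7 gone, the remaining components are: {1, 2, 3, 4, 5, 6, 8, 9, 10}.
That is 1 component.

1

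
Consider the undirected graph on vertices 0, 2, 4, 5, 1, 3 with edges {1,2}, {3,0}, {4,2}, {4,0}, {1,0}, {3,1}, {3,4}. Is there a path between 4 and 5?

The component containing 4 is {0, 1, 2, 3, 4}, and 5 is not in it.

No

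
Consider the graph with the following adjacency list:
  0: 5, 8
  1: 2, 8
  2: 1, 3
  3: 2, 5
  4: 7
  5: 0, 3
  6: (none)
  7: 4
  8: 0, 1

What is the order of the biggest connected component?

6

6 is isolated — a component by itself.
Starting from 4 we can reach 4, 7. That is one component of size 2.
Starting from 0 we can reach 0, 1, 2, 3, 5, 8. That is one component of size 6.
The largest has 6 vertices.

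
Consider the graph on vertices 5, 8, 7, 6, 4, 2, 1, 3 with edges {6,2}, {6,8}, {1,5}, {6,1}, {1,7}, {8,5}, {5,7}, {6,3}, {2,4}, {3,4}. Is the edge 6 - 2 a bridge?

No

After removing 6 - 2, the path 6-3-4-2 still connects them, so the edge is not a bridge.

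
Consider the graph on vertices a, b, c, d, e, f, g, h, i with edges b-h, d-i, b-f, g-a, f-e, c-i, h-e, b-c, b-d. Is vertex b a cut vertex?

Deleting b raises the number of components from 2 to 3, so b is a cut vertex.

Yes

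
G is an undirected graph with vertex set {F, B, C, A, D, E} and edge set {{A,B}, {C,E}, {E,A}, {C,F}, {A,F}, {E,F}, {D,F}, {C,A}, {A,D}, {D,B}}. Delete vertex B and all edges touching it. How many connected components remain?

With B gone, the remaining components are: {A, C, D, E, F}.
That is 1 component.

1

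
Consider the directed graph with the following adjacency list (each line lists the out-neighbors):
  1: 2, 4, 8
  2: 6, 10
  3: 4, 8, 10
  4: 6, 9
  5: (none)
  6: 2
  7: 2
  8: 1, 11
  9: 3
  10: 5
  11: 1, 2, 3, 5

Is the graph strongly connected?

There is no directed path from 9 to 7, so the graph is not strongly connected.

No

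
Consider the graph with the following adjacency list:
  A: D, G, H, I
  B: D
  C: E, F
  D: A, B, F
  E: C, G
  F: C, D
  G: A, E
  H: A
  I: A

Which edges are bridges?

The edges on the cycle G-E-C-F-D-A-G are not bridges since each lies on that cycle.
But removing I-A disconnects I from A; removing A-H disconnects A from H; removing D-B disconnects D from B — these are bridges.

A-H, A-I, B-D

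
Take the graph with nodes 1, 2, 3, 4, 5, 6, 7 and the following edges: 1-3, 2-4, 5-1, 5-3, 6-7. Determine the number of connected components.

Starting from 6 we can reach 6, 7. That is one component of size 2.
Starting from 2 we can reach 2, 4. That is one component of size 2.
Starting from 1 we can reach 1, 3, 5. That is one component of size 3.
Total: 3 components.

3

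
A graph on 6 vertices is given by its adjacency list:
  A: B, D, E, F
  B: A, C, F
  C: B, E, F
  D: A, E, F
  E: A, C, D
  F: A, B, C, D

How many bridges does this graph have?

The edges on the cycle F-A-B-F are not bridges since each lies on that cycle.
Every edge lies on some cycle, so there are no bridges.

0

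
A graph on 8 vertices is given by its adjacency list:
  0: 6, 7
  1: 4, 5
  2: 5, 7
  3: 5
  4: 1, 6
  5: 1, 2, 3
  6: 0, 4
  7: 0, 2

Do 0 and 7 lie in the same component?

From 0 we can reach 0, 1, 2, 3, 4, 5, 6, 7, which includes 7.

Yes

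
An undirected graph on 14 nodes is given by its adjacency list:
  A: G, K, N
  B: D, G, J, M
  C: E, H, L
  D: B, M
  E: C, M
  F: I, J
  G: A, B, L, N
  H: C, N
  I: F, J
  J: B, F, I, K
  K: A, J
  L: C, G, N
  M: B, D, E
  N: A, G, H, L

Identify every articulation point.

J

Removing J increases the component count from 1 to 2, so J is a cut vertex.
By contrast removing H leaves 1 component; it is not a cut vertex. No other vertex is a cut vertex either.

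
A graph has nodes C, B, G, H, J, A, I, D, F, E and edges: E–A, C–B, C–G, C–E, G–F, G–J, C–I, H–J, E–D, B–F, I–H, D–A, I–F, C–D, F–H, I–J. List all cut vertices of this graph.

C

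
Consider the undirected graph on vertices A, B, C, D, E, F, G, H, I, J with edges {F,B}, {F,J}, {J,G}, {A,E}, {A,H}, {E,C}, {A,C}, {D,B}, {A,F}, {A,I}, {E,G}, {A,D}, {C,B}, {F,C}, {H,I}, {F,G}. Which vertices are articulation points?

A

Removing A increases the component count from 1 to 2, so A is a cut vertex.
By contrast removing D leaves 1 component; it is not a cut vertex. No other vertex is a cut vertex either.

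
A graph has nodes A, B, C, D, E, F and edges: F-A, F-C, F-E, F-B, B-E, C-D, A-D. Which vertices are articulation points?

Removing F increases the component count from 1 to 2, so F is a cut vertex.
By contrast removing B leaves 1 component; it is not a cut vertex. No other vertex is a cut vertex either.

F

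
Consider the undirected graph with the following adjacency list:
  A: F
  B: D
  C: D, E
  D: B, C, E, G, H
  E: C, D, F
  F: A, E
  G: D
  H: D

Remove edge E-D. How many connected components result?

1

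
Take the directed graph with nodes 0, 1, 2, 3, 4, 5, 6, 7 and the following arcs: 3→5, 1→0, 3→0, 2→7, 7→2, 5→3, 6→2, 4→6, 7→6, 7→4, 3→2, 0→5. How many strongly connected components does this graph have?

3

{2, 4, 6, 7} are all mutually reachable — one SCC of size 4.
{0, 3, 5} are all mutually reachable — one SCC of size 3.
{1} is an SCC by itself.
That gives 3 strongly connected components.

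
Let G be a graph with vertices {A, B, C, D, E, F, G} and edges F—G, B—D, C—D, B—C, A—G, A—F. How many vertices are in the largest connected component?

3

E is isolated — a component by itself.
Starting from B we can reach B, C, D. That is one component of size 3.
Starting from A we can reach A, F, G. That is one component of size 3.
The largest has 3 vertices.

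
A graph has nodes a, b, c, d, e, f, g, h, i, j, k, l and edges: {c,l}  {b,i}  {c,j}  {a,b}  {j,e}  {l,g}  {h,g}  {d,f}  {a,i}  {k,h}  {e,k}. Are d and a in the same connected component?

No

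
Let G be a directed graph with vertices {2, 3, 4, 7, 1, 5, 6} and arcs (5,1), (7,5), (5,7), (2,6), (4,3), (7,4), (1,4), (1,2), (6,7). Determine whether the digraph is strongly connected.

There is no directed path from 4 to 5, so the graph is not strongly connected.

No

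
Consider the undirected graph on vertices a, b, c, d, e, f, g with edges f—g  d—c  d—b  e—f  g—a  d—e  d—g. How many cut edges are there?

The edges on the cycle d-e-f-g-d are not bridges since each lies on that cycle.
But removing g—a disconnects g from a; removing d—b disconnects d from b; removing d—c disconnects d from c — these are bridges.
That makes 3 bridges.

3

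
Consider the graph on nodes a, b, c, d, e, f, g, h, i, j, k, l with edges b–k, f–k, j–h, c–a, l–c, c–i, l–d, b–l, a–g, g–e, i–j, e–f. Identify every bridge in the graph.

The edges on the cycle b-l-c-a-g-e-f-k-b are not bridges since each lies on that cycle.
But removing i–j disconnects i from j; removing i–c disconnects i from c; removing j–h disconnects j from h; removing l–d disconnects l from d — these are bridges.

c-i, d-l, h-j, i-j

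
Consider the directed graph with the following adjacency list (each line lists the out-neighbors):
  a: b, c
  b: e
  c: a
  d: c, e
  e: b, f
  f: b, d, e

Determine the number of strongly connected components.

1

{a, b, c, d, e, f} are all mutually reachable — one SCC of size 6.
That gives 1 strongly connected component.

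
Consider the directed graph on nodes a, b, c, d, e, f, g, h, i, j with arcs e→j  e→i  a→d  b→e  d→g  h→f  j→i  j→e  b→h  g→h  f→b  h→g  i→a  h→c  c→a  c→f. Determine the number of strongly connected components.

{a, b, c, d, e, f, g, h, i, j} are all mutually reachable — one SCC of size 10.
That gives 1 strongly connected component.

1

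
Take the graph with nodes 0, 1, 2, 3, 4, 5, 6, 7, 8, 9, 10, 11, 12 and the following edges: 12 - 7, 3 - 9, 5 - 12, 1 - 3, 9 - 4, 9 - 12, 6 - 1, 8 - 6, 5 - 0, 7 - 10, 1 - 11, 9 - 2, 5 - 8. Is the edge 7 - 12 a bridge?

Removing 7 - 12 leaves no path between 7 and 12: the component count goes from 1 to 2. So it is a bridge.

Yes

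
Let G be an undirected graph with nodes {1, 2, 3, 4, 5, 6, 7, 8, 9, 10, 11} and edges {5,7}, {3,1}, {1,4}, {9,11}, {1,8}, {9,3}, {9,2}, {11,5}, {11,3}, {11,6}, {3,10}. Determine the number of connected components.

Starting from 1 we can reach 1, 2, 3, 4, 5, 6, 7, 8, 9, 10, 11. That is one component of size 11.
Total: 1 component.

1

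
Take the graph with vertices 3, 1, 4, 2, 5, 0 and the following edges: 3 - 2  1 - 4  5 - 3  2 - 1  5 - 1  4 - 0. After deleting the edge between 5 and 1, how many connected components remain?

5 and 1 are still connected via 5-3-2-1, so the component count stays at 1.

1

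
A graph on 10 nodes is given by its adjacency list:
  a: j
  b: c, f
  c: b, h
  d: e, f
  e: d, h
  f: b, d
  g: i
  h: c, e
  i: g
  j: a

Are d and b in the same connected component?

From d we can reach b, c, d, e, f, h, which includes b.

Yes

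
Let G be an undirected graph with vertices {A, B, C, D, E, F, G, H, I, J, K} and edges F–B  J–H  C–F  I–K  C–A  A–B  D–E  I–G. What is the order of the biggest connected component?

Starting from D we can reach D, E. That is one component of size 2.
Starting from H we can reach H, J. That is one component of size 2.
Starting from G we can reach G, I, K. That is one component of size 3.
Starting from A we can reach A, B, C, F. That is one component of size 4.
The largest has 4 vertices.

4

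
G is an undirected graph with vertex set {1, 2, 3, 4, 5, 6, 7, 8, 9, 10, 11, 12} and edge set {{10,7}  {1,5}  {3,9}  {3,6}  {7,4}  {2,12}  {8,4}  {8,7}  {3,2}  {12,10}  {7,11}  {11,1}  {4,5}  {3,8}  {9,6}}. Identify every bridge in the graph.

The edges on the cycle 3-9-6-3 are not bridges since each lies on that cycle.
Every edge lies on some cycle, so there are no bridges.

none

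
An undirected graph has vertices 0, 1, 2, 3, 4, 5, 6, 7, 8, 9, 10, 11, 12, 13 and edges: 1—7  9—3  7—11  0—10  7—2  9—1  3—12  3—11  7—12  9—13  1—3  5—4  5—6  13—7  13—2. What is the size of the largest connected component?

8 is isolated — a component by itself.
Starting from 0 we can reach 0, 10. That is one component of size 2.
Starting from 4 we can reach 4, 5, 6. That is one component of size 3.
Starting from 1 we can reach 1, 2, 3, 7, 9, 11, 12, 13. That is one component of size 8.
The largest has 8 vertices.

8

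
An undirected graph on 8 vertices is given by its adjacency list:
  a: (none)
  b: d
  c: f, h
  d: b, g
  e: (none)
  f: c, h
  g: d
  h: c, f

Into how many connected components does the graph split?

4

e is isolated — a component by itself.
a is isolated — a component by itself.
Starting from b we can reach b, d, g. That is one component of size 3.
Starting from c we can reach c, f, h. That is one component of size 3.
Total: 4 components.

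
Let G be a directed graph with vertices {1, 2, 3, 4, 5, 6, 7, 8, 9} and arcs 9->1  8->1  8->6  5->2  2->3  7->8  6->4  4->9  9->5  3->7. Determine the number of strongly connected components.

2

{2, 3, 4, 5, 6, 7, 8, 9} are all mutually reachable — one SCC of size 8.
{1} is an SCC by itself.
That gives 2 strongly connected components.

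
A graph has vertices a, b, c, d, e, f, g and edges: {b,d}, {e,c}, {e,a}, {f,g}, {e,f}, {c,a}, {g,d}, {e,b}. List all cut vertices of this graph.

Removing e increases the component count from 1 to 2, so e is a cut vertex.
By contrast removing d leaves 1 component; it is not a cut vertex. No other vertex is a cut vertex either.

e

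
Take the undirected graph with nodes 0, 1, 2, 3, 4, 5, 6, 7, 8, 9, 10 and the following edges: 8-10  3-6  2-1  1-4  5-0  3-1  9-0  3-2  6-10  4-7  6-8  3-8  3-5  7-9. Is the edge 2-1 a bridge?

No

After removing 2-1, the path 2-3-1 still connects them, so the edge is not a bridge.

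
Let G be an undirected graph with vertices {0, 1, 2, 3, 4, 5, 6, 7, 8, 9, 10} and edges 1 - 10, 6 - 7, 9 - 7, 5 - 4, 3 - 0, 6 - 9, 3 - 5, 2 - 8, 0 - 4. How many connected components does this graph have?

4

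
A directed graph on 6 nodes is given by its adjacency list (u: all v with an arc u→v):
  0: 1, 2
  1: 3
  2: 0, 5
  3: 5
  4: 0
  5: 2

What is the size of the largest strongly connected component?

5

{0, 1, 2, 3, 5} are all mutually reachable — one SCC of size 5.
{4} is an SCC by itself.
The largest has 5 vertices.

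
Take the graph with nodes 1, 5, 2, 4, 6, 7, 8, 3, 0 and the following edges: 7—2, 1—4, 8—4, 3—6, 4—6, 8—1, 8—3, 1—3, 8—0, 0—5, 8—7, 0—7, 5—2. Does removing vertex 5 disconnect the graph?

Deleting 5 leaves 1 component (was 1) (its neighbors 0, 2 remain connected to each other), so 5 is not a cut vertex.

No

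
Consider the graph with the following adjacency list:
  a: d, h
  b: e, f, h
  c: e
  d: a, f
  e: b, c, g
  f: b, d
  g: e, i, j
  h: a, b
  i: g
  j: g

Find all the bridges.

b-e, c-e, e-g, g-i, g-j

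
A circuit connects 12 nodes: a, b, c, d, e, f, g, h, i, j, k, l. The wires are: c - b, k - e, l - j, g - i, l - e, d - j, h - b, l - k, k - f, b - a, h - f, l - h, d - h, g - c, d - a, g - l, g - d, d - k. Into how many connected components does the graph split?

Starting from a we can reach a, b, c, d, e, f, g, h, i, j, k, l. That is one component of size 12.
Total: 1 component.

1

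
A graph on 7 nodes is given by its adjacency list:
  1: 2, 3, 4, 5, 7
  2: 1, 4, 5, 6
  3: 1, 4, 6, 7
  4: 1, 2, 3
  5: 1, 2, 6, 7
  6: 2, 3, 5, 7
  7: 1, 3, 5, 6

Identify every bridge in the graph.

The edges on the cycle 7-6-3-4-1-5-7 are not bridges since each lies on that cycle.
Every edge lies on some cycle, so there are no bridges.

none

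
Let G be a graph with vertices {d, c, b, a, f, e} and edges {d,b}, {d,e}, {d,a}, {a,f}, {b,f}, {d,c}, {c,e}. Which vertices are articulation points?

d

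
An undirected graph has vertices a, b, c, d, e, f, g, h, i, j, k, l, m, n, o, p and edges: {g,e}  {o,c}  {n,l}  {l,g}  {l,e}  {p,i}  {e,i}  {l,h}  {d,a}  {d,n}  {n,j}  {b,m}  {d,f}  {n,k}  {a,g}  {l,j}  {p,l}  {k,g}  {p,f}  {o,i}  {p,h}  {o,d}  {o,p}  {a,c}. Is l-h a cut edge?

No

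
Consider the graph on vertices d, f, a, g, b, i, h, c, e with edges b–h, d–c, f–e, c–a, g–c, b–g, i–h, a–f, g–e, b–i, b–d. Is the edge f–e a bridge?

No

After removing f–e, the path f-a-c-g-e still connects them, so the edge is not a bridge.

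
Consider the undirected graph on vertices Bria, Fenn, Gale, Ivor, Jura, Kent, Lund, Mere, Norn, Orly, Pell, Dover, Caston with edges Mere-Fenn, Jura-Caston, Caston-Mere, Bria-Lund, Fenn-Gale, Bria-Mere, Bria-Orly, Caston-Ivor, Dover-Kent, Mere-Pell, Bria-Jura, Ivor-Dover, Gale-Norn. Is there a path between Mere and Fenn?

Yes

From Mere we can reach Bria, Fenn, Gale, Ivor, Jura, Kent, Lund, Mere, Norn, Orly, Pell, Dover, Caston, which includes Fenn.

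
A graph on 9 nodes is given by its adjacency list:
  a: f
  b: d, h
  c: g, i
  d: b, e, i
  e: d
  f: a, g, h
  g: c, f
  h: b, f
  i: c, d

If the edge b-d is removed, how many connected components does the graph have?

b and d are still connected via b-h-f-g-c-i-d, so the component count stays at 1.

1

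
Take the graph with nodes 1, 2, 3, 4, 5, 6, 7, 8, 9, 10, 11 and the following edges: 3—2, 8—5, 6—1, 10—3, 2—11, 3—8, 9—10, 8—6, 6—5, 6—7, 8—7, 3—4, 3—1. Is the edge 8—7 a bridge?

After removing 8—7, the path 8-6-7 still connects them, so the edge is not a bridge.

No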